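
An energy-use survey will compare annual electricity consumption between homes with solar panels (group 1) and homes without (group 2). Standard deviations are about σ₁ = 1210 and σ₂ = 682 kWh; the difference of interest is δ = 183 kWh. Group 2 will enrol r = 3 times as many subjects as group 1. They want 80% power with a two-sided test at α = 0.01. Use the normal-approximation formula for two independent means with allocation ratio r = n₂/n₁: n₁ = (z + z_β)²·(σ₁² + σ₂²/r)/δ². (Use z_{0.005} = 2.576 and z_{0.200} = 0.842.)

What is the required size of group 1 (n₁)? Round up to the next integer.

n₁ = (z_{α/2} + z_β)² · (σ₁² + σ₂²/r) / δ²
   = (2.576 + 0.842)² · (1210² + 682²/3) / 183²
   = 11.6827 · (1464100 + 155041.3) / 33489
   = 11.6827 · 1619141.3 / 33489
   = 564.84
Round up → n₁ = 565; n₂ = r·n₁ = 3 × 565 = 1695.

n₁ = 565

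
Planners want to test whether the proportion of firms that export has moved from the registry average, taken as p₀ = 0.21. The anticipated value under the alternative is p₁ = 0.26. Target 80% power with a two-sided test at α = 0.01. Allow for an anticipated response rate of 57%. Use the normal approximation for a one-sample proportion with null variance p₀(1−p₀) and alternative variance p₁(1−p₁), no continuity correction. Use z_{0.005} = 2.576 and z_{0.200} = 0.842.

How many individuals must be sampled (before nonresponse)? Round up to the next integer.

n = 1413

n = [z_{α/2}·√(p₀q₀) + z_β·√(p₁q₁)]² / (p₁ − p₀)²
  = [2.576·√(0.21·0.79) + 0.842·√(0.26·0.74)]² / (0.05)²
  = [2.576·0.4073 + 0.842·0.4386]² / 0.0025
  = [1.4186]² / 0.0025
  = 804.92
Adjust for 57% response: 804.92 / 0.57 = 1412.14.
Round up → n = 1413.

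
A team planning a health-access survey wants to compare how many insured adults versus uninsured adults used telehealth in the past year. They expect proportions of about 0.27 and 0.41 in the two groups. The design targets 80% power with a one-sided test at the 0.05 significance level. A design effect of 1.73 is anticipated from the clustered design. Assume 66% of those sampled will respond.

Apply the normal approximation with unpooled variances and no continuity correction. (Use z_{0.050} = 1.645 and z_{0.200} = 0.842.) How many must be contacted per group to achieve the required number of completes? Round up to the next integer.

n = 364 per group

n = (z_α + z_β)² · [p₁(1−p₁) + p₂(1−p₂)] / (p₁ − p₂)²
  = (1.645 + 0.842)² · (0.27·0.73 + 0.41·0.59) / (-0.14)²
  = (2.487)² · (0.1971 + 0.2419) / 0.0196
  = 6.1852 · 0.4390 / 0.0196
  = 138.54
Design effect: 1.73 × 138.54 = 239.67.
Adjust for 66% response: 239.67 / 0.66 = 363.13.
Round up → n = 364 per group.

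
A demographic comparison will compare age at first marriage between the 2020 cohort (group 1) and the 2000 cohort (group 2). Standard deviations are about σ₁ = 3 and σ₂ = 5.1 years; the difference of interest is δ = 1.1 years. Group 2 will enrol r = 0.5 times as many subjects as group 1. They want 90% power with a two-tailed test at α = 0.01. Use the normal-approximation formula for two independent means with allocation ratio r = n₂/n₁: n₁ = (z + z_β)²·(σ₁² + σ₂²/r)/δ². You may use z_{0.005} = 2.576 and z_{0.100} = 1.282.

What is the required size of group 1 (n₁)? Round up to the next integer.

n₁ = 751

n₁ = (z_{α/2} + z_β)² · (σ₁² + σ₂²/r) / δ²
   = (2.576 + 1.282)² · (3² + 5.1²/0.5) / 1.1²
   = 14.8842 · (9 + 52.02) / 1.21
   = 14.8842 · 61.02 / 1.21
   = 750.60
Round up → n₁ = 751; n₂ = r·n₁ = 0.5 × 751 = 376.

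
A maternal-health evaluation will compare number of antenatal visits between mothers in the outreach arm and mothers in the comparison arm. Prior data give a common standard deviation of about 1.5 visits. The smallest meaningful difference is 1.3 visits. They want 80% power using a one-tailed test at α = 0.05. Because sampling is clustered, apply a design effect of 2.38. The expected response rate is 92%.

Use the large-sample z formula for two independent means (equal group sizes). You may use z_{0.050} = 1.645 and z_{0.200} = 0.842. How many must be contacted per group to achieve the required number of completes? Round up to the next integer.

n = 43 per group

n = (z_α + z_β)² · (σ₁² + σ₂²) / δ²
  = (1.645 + 0.842)² · (2·1.5² = 4.5) / 1.3²
  = 6.1852 · 4.5 / 1.69
  = 16.47
Design effect: 2.38 × 16.47 = 39.20.
Adjust for 92% response: 39.20 / 0.92 = 42.61.
Round up → n = 43 per group.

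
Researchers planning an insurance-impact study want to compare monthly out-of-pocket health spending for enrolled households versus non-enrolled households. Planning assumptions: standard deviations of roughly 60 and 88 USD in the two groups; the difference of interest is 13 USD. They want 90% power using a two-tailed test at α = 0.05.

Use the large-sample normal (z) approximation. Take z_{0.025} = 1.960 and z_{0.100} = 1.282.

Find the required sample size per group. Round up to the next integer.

n = 706 per group

n = (z_{α/2} + z_β)² · (σ₁² + σ₂²) / δ²
  = (1.960 + 1.282)² · (60² + 88² = 11344) / 13²
  = 10.5106 · 11344 / 169
  = 705.51
Round up → n = 706 per group.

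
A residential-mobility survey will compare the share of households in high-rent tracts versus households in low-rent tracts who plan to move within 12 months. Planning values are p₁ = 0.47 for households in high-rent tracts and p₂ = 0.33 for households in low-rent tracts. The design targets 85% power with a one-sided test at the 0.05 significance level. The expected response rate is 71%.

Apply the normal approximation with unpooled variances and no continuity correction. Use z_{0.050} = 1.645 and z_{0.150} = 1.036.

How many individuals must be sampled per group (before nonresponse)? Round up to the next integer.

n = (z_α + z_β)² · [p₁(1−p₁) + p₂(1−p₂)] / (p₁ − p₂)²
  = (1.645 + 1.036)² · (0.47·0.53 + 0.33·0.67) / (0.14)²
  = (2.681)² · (0.2491 + 0.2211) / 0.0196
  = 7.1878 · 0.4702 / 0.0196
  = 172.43
Adjust for 71% response: 172.43 / 0.71 = 242.86.
Round up → n = 243 per group.

n = 243 per group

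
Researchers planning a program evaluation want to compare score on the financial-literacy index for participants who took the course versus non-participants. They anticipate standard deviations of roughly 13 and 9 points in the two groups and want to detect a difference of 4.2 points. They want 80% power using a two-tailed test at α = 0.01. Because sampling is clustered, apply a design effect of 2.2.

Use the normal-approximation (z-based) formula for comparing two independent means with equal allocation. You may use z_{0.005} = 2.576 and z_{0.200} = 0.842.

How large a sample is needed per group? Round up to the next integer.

n = (z_{α/2} + z_β)² · (σ₁² + σ₂²) / δ²
  = (2.576 + 0.842)² · (13² + 9² = 250) / 4.2²
  = 11.6827 · 250 / 17.64
  = 165.57
Design effect: 2.2 × 165.57 = 364.26.
Round up → n = 365 per group.

n = 365 per group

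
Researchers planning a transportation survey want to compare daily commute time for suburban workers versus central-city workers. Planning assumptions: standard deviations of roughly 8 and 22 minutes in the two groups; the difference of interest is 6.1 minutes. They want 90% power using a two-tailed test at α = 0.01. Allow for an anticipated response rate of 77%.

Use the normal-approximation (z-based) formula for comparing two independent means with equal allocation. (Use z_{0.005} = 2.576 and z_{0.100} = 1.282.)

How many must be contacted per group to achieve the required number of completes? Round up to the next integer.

n = (z_{α/2} + z_β)² · (σ₁² + σ₂²) / δ²
  = (2.576 + 1.282)² · (8² + 22² = 548) / 6.1²
  = 14.8842 · 548 / 37.21
  = 219.20
Adjust for 77% response: 219.20 / 0.77 = 284.68.
Round up → n = 285 per group.

n = 285 per group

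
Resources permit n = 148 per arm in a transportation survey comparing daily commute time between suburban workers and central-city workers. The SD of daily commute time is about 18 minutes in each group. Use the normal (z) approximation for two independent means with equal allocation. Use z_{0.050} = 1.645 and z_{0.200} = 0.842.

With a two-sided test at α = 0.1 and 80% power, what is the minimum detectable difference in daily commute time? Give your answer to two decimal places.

δ = (z_{α/2} + z_β) · √((σ₁²+σ₂²)/n)
  = (1.645 + 0.842) · √(648/148)
  = 2.487 · √4.3784
  = 2.487 · 2.0925
  = 5.2039

Minimum detectable difference ≈ 5.20 minutes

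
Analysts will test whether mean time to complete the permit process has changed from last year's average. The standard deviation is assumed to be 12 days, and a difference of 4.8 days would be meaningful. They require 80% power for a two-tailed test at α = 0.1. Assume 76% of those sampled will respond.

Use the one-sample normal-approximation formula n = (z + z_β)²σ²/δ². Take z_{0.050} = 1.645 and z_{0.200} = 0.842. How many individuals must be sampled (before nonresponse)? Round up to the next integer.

n = (z_{α/2} + z_β)² · σ² / δ²
  = (1.645 + 0.842)² · 12² / 4.8²
  = 6.1852 · 144 / 23.04
  = 38.66
Adjust for 76% response: 38.66 / 0.76 = 50.86.
Round up → n = 51.

n = 51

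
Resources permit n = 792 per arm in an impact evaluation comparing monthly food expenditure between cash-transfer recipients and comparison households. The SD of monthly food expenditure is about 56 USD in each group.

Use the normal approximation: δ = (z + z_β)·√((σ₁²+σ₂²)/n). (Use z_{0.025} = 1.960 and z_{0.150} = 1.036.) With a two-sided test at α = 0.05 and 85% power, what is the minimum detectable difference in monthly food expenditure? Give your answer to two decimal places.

Minimum detectable difference ≈ 8.43 USD

δ = (z_{α/2} + z_β) · √((σ₁²+σ₂²)/n)
  = (1.960 + 1.036) · √(6272/792)
  = 2.996 · √7.9192
  = 2.996 · 2.8141
  = 8.4311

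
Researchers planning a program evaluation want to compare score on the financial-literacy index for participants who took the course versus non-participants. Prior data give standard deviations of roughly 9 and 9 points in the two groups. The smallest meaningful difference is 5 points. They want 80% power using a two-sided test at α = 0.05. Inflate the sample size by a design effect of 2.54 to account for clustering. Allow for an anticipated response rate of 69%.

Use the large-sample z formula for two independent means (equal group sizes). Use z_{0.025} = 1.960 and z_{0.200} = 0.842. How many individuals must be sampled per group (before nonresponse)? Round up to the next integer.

n = (z_{α/2} + z_β)² · (σ₁² + σ₂²) / δ²
  = (1.960 + 0.842)² · (9² + 9² = 162) / 5²
  = 7.8512 · 162 / 25
  = 50.88
Design effect: 2.54 × 50.88 = 129.22.
Adjust for 69% response: 129.22 / 0.69 = 187.28.
Round up → n = 188 per group.

n = 188 per group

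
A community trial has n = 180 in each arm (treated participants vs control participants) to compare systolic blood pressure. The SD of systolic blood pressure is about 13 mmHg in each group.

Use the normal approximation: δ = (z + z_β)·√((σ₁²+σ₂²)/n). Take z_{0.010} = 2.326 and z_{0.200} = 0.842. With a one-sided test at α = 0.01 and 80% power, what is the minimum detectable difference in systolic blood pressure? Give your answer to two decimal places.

δ = (z_α + z_β) · √((σ₁²+σ₂²)/n)
  = (2.326 + 0.842) · √(338/180)
  = 3.168 · √1.8778
  = 3.168 · 1.3703
  = 4.3412

Minimum detectable difference ≈ 4.34 mmHg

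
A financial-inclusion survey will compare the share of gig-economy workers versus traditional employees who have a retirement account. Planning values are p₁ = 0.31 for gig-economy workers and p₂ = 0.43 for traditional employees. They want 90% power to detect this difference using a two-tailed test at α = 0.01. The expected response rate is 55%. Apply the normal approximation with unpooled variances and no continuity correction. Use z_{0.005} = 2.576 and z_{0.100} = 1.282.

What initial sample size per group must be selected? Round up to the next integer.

n = 863 per group

n = (z_{α/2} + z_β)² · [p₁(1−p₁) + p₂(1−p₂)] / (p₁ − p₂)²
  = (2.576 + 1.282)² · (0.31·0.69 + 0.43·0.57) / (-0.12)²
  = (3.858)² · (0.2139 + 0.2451) / 0.0144
  = 14.8842 · 0.4590 / 0.0144
  = 474.43
Adjust for 55% response: 474.43 / 0.55 = 862.60.
Round up → n = 863 per group.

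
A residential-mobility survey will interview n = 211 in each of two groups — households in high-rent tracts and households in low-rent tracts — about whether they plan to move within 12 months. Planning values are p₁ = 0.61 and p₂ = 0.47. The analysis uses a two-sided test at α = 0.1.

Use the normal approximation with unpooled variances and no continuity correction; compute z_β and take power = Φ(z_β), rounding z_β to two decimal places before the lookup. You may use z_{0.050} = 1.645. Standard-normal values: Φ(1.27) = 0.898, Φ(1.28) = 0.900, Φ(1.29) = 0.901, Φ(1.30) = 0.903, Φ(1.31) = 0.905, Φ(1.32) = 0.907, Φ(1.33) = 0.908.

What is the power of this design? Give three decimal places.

z_β = |p₁−p₂|·√(n/[p₁q₁+p₂q₂]) − z_{α/2}
    = 0.14 · √(211/0.4870) − 1.645
    = 0.14 · 20.8150 − 1.645
    = 2.9141 − 1.645 = 1.2691 → 1.27
Power = Φ(1.27) = 0.898.

Power ≈ 0.898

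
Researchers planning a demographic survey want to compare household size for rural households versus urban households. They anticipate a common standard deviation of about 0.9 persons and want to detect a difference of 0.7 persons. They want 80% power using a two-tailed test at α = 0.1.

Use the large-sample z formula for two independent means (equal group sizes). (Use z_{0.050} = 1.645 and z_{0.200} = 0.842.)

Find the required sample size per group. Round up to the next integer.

n = 21 per group

n = (z_{α/2} + z_β)² · (σ₁² + σ₂²) / δ²
  = (1.645 + 0.842)² · (2·0.9² = 1.62) / 0.7²
  = 6.1852 · 1.62 / 0.49
  = 20.45
Round up → n = 21 per group.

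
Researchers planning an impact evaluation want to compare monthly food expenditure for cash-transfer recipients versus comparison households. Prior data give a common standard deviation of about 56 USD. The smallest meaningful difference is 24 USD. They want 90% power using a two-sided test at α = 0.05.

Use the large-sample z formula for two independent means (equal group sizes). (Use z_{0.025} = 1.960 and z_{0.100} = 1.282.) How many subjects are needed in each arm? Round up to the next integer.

n = (z_{α/2} + z_β)² · (σ₁² + σ₂²) / δ²
  = (1.960 + 1.282)² · (2·56² = 6272) / 24²
  = 10.5106 · 6272 / 576
  = 114.45
Round up → n = 115 per group.

n = 115 per group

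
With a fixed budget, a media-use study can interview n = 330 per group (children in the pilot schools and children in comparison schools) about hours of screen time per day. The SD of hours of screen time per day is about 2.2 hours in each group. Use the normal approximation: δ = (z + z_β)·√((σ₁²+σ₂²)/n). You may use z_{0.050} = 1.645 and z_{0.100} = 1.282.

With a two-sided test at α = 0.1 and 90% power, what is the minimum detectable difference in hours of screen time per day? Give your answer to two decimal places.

δ = (z_{α/2} + z_β) · √((σ₁²+σ₂²)/n)
  = (1.645 + 1.282) · √(9.68/330)
  = 2.927 · √0.02933
  = 2.927 · 0.1713
  = 0.5013

Minimum detectable difference ≈ 0.50 hours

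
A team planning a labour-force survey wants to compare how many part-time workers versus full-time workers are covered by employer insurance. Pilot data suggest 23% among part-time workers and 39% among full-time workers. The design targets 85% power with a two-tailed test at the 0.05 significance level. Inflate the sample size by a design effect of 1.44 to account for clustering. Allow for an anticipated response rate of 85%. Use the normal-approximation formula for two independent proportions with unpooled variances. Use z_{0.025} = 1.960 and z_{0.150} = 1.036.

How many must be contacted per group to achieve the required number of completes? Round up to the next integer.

n = 247 per group

n = (z_{α/2} + z_β)² · [p₁(1−p₁) + p₂(1−p₂)] / (p₁ − p₂)²
  = (1.960 + 1.036)² · (0.23·0.77 + 0.39·0.61) / (-0.16)²
  = (2.996)² · (0.1771 + 0.2379) / 0.0256
  = 8.9760 · 0.4150 / 0.0256
  = 145.51
Design effect: 1.44 × 145.51 = 209.53.
Adjust for 85% response: 209.53 / 0.85 = 246.51.
Round up → n = 247 per group.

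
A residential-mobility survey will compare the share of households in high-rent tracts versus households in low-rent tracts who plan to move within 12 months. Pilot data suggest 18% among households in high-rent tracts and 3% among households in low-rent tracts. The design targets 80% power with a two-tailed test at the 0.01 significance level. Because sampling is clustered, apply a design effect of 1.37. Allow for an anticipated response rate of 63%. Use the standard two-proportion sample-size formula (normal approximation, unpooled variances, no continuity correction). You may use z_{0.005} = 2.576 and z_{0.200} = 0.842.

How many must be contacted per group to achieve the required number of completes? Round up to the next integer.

n = 200 per group

n = (z_{α/2} + z_β)² · [p₁(1−p₁) + p₂(1−p₂)] / (p₁ − p₂)²
  = (2.576 + 0.842)² · (0.18·0.82 + 0.03·0.97) / (0.15)²
  = (3.418)² · (0.1476 + 0.0291) / 0.0225
  = 11.6827 · 0.1767 / 0.0225
  = 91.75
Design effect: 1.37 × 91.75 = 125.70.
Adjust for 63% response: 125.70 / 0.63 = 199.52.
Round up → n = 200 per group.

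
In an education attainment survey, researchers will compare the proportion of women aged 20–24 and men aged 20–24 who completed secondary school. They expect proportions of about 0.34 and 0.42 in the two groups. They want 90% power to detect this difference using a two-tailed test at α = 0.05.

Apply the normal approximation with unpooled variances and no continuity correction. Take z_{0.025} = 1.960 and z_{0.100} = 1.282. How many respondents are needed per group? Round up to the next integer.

n = (z_{α/2} + z_β)² · [p₁(1−p₁) + p₂(1−p₂)] / (p₁ − p₂)²
  = (1.960 + 1.282)² · (0.34·0.66 + 0.42·0.58) / (-0.08)²
  = (3.242)² · (0.2244 + 0.2436) / 0.0064
  = 10.5106 · 0.4680 / 0.0064
  = 768.58
Round up → n = 769 per group.

n = 769 per group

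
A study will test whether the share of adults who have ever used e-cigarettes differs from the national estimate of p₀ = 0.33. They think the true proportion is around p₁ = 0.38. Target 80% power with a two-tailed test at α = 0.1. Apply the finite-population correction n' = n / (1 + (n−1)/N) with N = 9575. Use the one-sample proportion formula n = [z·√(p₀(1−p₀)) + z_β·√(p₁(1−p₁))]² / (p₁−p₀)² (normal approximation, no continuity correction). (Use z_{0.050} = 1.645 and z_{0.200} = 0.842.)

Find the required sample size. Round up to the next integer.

n = [z_{α/2}·√(p₀q₀) + z_β·√(p₁q₁)]² / (p₁ − p₀)²
  = [1.645·√(0.33·0.67) + 0.842·√(0.38·0.62)]² / (0.05)²
  = [1.645·0.4702 + 0.842·0.4854]² / 0.0025
  = [1.1822]² / 0.0025
  = 559.03
Finite-population correction (N = 9575): 559.03 / (1 + (559.03 − 1)/9575) = 528.25.
Round up → n = 529.

n = 529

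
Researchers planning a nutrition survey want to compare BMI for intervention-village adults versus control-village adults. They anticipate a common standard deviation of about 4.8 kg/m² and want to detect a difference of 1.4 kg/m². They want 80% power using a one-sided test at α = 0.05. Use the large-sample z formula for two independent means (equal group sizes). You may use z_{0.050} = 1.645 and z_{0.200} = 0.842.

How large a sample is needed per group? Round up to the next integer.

n = 146 per group

n = (z_α + z_β)² · (σ₁² + σ₂²) / δ²
  = (1.645 + 0.842)² · (2·4.8² = 46.08) / 1.4²
  = 6.1852 · 46.08 / 1.96
  = 145.41
Round up → n = 146 per group.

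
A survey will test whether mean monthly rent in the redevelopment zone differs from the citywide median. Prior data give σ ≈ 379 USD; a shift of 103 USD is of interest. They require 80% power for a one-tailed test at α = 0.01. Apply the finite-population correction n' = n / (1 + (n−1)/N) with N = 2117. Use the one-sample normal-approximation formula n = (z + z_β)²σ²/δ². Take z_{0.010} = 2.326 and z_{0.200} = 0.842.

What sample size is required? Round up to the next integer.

n = 128

n = (z_α + z_β)² · σ² / δ²
  = (2.326 + 0.842)² · 379² / 103²
  = 10.0362 · 143641 / 10609
  = 135.89
Finite-population correction (N = 2117): 135.89 / (1 + (135.89 − 1)/2117) = 127.75.
Round up → n = 128.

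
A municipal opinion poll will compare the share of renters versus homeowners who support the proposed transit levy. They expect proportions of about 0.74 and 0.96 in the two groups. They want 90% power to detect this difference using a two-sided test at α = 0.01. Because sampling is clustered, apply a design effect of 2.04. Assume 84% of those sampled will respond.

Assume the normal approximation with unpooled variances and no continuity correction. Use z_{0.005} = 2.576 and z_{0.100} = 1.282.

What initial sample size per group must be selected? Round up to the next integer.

n = (z_{α/2} + z_β)² · [p₁(1−p₁) + p₂(1−p₂)] / (p₁ − p₂)²
  = (2.576 + 1.282)² · (0.74·0.26 + 0.96·0.04) / (-0.22)²
  = (3.858)² · (0.1924 + 0.0384) / 0.0484
  = 14.8842 · 0.2308 / 0.0484
  = 70.98
Design effect: 2.04 × 70.98 = 144.79.
Adjust for 84% response: 144.79 / 0.84 = 172.37.
Round up → n = 173 per group.

n = 173 per group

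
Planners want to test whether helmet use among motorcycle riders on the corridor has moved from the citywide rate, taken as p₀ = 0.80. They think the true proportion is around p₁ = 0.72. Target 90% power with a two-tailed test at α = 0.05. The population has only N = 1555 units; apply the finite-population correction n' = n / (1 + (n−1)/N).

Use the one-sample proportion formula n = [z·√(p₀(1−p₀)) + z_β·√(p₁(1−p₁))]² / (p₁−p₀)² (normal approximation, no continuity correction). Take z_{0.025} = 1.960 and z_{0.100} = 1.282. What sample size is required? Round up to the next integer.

n = [z_{α/2}·√(p₀q₀) + z_β·√(p₁q₁)]² / (p₁ − p₀)²
  = [1.960·√(0.80·0.20) + 1.282·√(0.72·0.28)]² / (-0.08)²
  = [1.960·0.4000 + 1.282·0.4490]² / 0.0064
  = [1.3596]² / 0.0064
  = 288.84
Finite-population correction (N = 1555): 288.84 / (1 + (288.84 − 1)/1555) = 243.72.
Round up → n = 244.

n = 244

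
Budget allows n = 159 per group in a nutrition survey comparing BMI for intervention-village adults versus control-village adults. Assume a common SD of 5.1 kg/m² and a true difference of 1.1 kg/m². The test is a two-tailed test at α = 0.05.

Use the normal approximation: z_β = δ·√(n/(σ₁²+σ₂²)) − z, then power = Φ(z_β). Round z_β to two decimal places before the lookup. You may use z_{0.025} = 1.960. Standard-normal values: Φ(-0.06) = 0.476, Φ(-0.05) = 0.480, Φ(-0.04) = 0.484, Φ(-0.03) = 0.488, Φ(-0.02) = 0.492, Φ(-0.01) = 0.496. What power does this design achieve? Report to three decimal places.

Power ≈ 0.484

z_β = δ·√(n/(σ₁²+σ₂²)) − z_{α/2}
    = 1.1 · √(159/52.02) − 1.960
    = 1.1 · 1.74829 − 1.960
    = 1.9231 − 1.960 = -0.0369 → -0.04
Power = Φ(-0.04) = 0.484.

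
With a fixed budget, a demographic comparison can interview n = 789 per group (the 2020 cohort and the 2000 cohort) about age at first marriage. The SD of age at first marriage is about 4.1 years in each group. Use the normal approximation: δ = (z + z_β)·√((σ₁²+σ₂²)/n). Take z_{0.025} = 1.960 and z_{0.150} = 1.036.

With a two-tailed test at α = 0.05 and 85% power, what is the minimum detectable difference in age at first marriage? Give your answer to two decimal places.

δ = (z_{α/2} + z_β) · √((σ₁²+σ₂²)/n)
  = (1.960 + 1.036) · √(33.62/789)
  = 2.996 · √0.04261
  = 2.996 · 0.2064
  = 0.6184

Minimum detectable difference ≈ 0.62 years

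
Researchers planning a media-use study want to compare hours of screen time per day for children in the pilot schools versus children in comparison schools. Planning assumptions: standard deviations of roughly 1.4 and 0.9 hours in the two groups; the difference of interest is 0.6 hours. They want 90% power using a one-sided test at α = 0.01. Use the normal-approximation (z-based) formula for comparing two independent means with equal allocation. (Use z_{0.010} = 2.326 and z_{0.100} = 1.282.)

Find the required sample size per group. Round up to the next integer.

n = 101 per group

n = (z_α + z_β)² · (σ₁² + σ₂²) / δ²
  = (2.326 + 1.282)² · (1.4² + 0.9² = 2.77) / 0.6²
  = 13.0177 · 2.77 / 0.36
  = 100.16
Round up → n = 101 per group.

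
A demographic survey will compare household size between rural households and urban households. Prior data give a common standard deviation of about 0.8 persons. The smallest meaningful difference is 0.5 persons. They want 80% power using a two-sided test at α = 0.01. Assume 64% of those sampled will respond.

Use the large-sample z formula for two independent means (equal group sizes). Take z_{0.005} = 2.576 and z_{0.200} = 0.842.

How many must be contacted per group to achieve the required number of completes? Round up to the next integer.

n = (z_{α/2} + z_β)² · (σ₁² + σ₂²) / δ²
  = (2.576 + 0.842)² · (2·0.8² = 1.28) / 0.5²
  = 11.6827 · 1.28 / 0.25
  = 59.82
Adjust for 64% response: 59.82 / 0.64 = 93.46.
Round up → n = 94 per group.

n = 94 per group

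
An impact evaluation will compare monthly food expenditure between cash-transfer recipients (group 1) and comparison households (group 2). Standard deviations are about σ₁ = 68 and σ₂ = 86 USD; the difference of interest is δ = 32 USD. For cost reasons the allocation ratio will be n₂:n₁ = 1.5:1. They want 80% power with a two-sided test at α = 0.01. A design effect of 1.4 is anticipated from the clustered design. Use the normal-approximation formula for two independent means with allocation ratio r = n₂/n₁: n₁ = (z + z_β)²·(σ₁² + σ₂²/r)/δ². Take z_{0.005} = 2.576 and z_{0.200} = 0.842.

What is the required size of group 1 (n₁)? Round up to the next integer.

n₁ = (z_{α/2} + z_β)² · (σ₁² + σ₂²/r) / δ²
   = (2.576 + 0.842)² · (68² + 86²/1.5) / 32²
   = 11.6827 · (4624 + 4930.7) / 1024
   = 11.6827 · 9554.7 / 1024
   = 109.01
Design effect: 1.4 × 109.01 = 152.61.
Round up → n₁ = 153; n₂ = r·n₁ = 1.5 × 153 = 230.

n₁ = 153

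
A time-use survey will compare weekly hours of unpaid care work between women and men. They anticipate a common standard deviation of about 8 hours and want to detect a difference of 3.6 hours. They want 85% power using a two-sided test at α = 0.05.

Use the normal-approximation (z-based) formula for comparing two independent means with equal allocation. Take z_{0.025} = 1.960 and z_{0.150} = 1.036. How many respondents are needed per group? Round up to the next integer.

n = (z_{α/2} + z_β)² · (σ₁² + σ₂²) / δ²
  = (1.960 + 1.036)² · (2·8² = 128) / 3.6²
  = 8.9760 · 128 / 12.96
  = 88.65
Round up → n = 89 per group.

n = 89 per group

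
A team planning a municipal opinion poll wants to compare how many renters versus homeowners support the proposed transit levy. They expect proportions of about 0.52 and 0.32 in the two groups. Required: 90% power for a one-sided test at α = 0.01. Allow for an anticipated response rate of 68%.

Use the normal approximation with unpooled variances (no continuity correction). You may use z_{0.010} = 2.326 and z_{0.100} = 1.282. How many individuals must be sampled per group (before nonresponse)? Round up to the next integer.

n = (z_α + z_β)² · [p₁(1−p₁) + p₂(1−p₂)] / (p₁ − p₂)²
  = (2.326 + 1.282)² · (0.52·0.48 + 0.32·0.68) / (0.20)²
  = (3.608)² · (0.2496 + 0.2176) / 0.0400
  = 13.0177 · 0.4672 / 0.0400
  = 152.05
Adjust for 68% response: 152.05 / 0.68 = 223.60.
Round up → n = 224 per group.

n = 224 per group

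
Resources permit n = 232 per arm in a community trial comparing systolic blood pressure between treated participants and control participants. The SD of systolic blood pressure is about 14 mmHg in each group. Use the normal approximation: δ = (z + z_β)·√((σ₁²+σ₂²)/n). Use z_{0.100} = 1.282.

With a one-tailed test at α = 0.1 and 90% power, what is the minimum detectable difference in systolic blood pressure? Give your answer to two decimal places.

δ = (z_α + z_β) · √((σ₁²+σ₂²)/n)
  = (1.282 + 1.282) · √(392/232)
  = 2.564 · √1.6897
  = 2.564 · 1.2999
  = 3.3329

Minimum detectable difference ≈ 3.33 mmHg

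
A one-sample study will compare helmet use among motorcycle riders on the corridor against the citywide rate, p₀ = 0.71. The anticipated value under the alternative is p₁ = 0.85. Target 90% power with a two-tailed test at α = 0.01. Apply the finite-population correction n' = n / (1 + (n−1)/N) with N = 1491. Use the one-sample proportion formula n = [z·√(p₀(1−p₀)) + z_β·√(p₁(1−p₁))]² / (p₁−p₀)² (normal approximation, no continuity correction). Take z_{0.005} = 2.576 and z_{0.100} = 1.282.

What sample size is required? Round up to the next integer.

n = [z_{α/2}·√(p₀q₀) + z_β·√(p₁q₁)]² / (p₁ − p₀)²
  = [2.576·√(0.71·0.29) + 1.282·√(0.85·0.15)]² / (0.14)²
  = [2.576·0.4538 + 1.282·0.3571]² / 0.0196
  = [1.6267]² / 0.0196
  = 135.00
Finite-population correction (N = 1491): 135.00 / (1 + (135.00 − 1)/1491) = 123.87.
Round up → n = 124.

n = 124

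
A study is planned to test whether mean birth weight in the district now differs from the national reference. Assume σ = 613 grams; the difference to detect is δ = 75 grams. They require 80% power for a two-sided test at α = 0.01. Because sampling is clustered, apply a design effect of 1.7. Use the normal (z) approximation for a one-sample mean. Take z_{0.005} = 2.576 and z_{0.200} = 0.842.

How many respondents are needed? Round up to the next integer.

n = 1327

n = (z_{α/2} + z_β)² · σ² / δ²
  = (2.576 + 0.842)² · 613² / 75²
  = 11.6827 · 375769 / 5625
  = 780.45
Design effect: 1.7 × 780.45 = 1326.76.
Round up → n = 1327.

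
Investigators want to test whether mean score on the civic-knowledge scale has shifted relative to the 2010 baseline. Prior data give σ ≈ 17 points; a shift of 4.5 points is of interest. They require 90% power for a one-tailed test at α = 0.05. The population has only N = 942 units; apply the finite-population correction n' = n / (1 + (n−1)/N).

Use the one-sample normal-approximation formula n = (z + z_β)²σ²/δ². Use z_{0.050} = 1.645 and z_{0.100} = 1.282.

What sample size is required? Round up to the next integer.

n = 109

n = (z_α + z_β)² · σ² / δ²
  = (1.645 + 1.282)² · 17² / 4.5²
  = 8.5673 · 289 / 20.25
  = 122.27
Finite-population correction (N = 942): 122.27 / (1 + (122.27 − 1)/942) = 108.32.
Round up → n = 109.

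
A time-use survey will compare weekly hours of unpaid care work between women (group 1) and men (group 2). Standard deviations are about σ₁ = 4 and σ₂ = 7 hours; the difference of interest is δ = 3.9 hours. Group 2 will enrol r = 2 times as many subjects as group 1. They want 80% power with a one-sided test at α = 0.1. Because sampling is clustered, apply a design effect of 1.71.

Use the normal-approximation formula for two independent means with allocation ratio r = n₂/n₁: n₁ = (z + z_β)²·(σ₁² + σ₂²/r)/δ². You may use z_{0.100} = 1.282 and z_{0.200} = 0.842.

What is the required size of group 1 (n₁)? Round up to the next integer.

n₁ = (z_α + z_β)² · (σ₁² + σ₂²/r) / δ²
   = (1.282 + 0.842)² · (4² + 7²/2) / 3.9²
   = 4.5114 · (16 + 24.5) / 15.21
   = 4.5114 · 40.5 / 15.21
   = 12.01
Design effect: 1.71 × 12.01 = 20.54.
Round up → n₁ = 21; n₂ = r·n₁ = 2 × 21 = 42.

n₁ = 21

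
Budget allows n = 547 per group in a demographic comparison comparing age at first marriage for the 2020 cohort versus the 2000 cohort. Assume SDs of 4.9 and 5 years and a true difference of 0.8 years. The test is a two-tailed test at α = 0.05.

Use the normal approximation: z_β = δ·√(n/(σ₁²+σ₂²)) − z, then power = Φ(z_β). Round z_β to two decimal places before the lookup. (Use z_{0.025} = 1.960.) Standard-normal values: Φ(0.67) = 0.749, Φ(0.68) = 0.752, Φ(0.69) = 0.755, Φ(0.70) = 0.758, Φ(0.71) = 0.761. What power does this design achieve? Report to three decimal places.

Power ≈ 0.761

z_β = δ·√(n/(σ₁²+σ₂²)) − z_{α/2}
    = 0.8 · √(547/49.01) − 1.960
    = 0.8 · 3.34081 − 1.960
    = 2.6726 − 1.960 = 0.7126 → 0.71
Power = Φ(0.71) = 0.761.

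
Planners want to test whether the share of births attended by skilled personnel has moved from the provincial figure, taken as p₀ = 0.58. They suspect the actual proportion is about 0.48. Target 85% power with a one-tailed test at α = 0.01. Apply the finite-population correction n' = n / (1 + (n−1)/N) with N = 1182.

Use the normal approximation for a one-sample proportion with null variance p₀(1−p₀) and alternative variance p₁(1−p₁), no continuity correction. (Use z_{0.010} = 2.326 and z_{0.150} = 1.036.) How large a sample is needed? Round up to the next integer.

n = [z_α·√(p₀q₀) + z_β·√(p₁q₁)]² / (p₁ − p₀)²
  = [2.326·√(0.58·0.42) + 1.036·√(0.48·0.52)]² / (-0.10)²
  = [2.326·0.4936 + 1.036·0.4996]² / 0.0100
  = [1.6656]² / 0.0100
  = 277.42
Finite-population correction (N = 1182): 277.42 / (1 + (277.42 − 1)/1182) = 224.84.
Round up → n = 225.

n = 225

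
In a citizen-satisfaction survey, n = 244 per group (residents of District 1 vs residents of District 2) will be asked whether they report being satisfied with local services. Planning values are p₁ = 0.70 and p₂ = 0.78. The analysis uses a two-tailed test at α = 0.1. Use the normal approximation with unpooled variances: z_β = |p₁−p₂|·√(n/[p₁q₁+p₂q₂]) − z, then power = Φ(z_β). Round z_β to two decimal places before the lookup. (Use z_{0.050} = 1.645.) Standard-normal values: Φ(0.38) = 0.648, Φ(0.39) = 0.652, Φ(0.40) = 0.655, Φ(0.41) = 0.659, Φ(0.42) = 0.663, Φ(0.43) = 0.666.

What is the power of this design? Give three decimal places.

Power ≈ 0.648

z_β = |p₁−p₂|·√(n/[p₁q₁+p₂q₂]) − z_{α/2}
    = 0.08 · √(244/0.3816) − 1.645
    = 0.08 · 25.2866 − 1.645
    = 2.0229 − 1.645 = 0.3779 → 0.38
Power = Φ(0.38) = 0.648.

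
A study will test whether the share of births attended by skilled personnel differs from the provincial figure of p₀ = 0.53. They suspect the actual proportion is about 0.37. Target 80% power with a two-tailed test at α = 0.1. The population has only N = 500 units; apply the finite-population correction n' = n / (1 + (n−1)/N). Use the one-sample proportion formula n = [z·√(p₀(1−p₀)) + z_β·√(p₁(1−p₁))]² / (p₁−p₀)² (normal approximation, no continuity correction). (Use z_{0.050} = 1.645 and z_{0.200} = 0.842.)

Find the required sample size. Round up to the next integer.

n = 53

n = [z_{α/2}·√(p₀q₀) + z_β·√(p₁q₁)]² / (p₁ − p₀)²
  = [1.645·√(0.53·0.47) + 0.842·√(0.37·0.63)]² / (-0.16)²
  = [1.645·0.4991 + 0.842·0.4828]² / 0.0256
  = [1.2275]² / 0.0256
  = 58.86
Finite-population correction (N = 500): 58.86 / (1 + (58.86 − 1)/500) = 52.76.
Round up → n = 53.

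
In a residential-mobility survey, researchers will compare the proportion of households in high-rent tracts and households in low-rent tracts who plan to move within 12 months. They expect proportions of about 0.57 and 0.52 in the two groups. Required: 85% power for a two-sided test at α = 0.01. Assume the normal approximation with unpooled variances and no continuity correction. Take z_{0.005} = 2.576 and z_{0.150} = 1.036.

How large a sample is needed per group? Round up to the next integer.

n = (z_{α/2} + z_β)² · [p₁(1−p₁) + p₂(1−p₂)] / (p₁ − p₂)²
  = (2.576 + 1.036)² · (0.57·0.43 + 0.52·0.48) / (0.05)²
  = (3.612)² · (0.2451 + 0.2496) / 0.0025
  = 13.0465 · 0.4947 / 0.0025
  = 2581.65
Round up → n = 2582 per group.

n = 2582 per group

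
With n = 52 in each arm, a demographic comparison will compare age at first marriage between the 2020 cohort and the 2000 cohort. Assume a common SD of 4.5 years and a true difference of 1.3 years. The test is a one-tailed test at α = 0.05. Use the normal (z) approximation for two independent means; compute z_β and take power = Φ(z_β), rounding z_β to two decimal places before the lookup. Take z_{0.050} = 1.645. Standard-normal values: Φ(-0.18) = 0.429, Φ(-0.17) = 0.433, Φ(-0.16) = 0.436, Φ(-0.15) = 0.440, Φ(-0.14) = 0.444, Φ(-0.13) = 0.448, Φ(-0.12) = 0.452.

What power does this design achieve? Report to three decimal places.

Power ≈ 0.433

z_β = δ·√(n/(σ₁²+σ₂²)) − z_α
    = 1.3 · √(52/40.5) − 1.645
    = 1.3 · 1.13312 − 1.645
    = 1.4731 − 1.645 = -0.1719 → -0.17
Power = Φ(-0.17) = 0.433.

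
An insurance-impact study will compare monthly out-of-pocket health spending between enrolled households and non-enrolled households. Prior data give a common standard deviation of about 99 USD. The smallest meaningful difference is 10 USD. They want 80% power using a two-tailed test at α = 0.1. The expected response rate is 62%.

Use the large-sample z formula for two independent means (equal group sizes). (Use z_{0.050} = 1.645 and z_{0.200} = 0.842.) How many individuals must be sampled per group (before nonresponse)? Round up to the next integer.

n = 1956 per group

n = (z_{α/2} + z_β)² · (σ₁² + σ₂²) / δ²
  = (1.645 + 0.842)² · (2·99² = 19602) / 10²
  = 6.1852 · 19602 / 100
  = 1212.42
Adjust for 62% response: 1212.42 / 0.62 = 1955.51.
Round up → n = 1956 per group.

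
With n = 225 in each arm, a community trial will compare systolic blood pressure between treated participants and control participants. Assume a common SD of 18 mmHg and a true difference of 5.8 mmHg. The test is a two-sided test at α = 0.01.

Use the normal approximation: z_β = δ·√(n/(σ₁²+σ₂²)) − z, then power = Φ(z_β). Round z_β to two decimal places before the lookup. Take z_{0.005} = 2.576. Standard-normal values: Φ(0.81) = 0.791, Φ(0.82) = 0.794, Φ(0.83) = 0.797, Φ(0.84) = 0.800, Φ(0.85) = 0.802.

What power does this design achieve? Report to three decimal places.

z_β = δ·√(n/(σ₁²+σ₂²)) − z_{α/2}
    = 5.8 · √(225/648) − 2.576
    = 5.8 · 0.58926 − 2.576
    = 3.4177 − 2.576 = 0.8417 → 0.84
Power = Φ(0.84) = 0.800.

Power ≈ 0.800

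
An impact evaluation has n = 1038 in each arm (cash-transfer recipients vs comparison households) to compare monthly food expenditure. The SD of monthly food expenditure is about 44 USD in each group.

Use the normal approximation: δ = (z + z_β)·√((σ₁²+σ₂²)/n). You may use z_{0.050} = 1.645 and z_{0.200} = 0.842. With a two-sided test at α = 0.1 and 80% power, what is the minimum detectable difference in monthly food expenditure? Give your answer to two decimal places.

δ = (z_{α/2} + z_β) · √((σ₁²+σ₂²)/n)
  = (1.645 + 0.842) · √(3872/1038)
  = 2.487 · √3.7303
  = 2.487 · 1.9314
  = 4.8034

Minimum detectable difference ≈ 4.80 USD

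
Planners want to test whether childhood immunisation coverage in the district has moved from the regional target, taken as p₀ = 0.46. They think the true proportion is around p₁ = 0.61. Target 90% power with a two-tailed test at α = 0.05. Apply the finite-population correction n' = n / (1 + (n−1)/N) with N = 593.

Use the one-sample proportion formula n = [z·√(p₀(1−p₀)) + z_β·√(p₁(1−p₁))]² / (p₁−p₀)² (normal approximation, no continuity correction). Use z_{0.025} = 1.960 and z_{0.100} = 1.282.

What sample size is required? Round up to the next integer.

n = [z_{α/2}·√(p₀q₀) + z_β·√(p₁q₁)]² / (p₁ − p₀)²
  = [1.960·√(0.46·0.54) + 1.282·√(0.61·0.39)]² / (0.15)²
  = [1.960·0.4984 + 1.282·0.4877]² / 0.0225
  = [1.6022]² / 0.0225
  = 114.08
Finite-population correction (N = 593): 114.08 / (1 + (114.08 − 1)/593) = 95.81.
Round up → n = 96.

n = 96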